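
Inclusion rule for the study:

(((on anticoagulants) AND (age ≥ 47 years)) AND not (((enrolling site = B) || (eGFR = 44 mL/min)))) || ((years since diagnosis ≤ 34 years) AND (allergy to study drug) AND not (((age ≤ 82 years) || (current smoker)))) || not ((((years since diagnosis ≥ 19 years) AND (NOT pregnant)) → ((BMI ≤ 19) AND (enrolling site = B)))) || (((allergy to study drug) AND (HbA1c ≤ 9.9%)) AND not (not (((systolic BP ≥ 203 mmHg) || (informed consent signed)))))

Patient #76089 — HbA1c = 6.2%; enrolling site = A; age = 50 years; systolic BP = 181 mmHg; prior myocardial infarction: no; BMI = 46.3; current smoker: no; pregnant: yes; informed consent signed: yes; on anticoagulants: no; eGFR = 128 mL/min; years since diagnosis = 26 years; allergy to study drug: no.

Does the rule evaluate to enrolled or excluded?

Atomic conditions:
  on anticoagulants: no → false
  age ≥ 47 years: 50 ≥ 47 is true
  enrolling site = B: A == B is false
  eGFR = 44 mL/min: 128 == 44 is false
  years since diagnosis ≤ 34 years: 26 ≤ 34 is true
  allergy to study drug: no → false
  age ≤ 82 years: 50 ≤ 82 is true
  current smoker: no → false
  years since diagnosis ≥ 19 years: 26 ≥ 19 is true
  NOT pregnant: yes → false
  BMI ≤ 19: 46.3 ≤ 19 is false
  HbA1c ≤ 9.9%: 6.2 ≤ 9.9 is true
  systolic BP ≥ 203 mmHg: 181 ≥ 203 is false
  informed consent signed: yes → true
Combine:
[1.1] false AND true = false
[1.2.1] false OR false = false
[1.2] NOT false = true
[1] false AND true = false
[2.3.1] true OR false = true
[2.3] NOT true = false
[2] true AND false AND false = false
[3.1.1] true AND false = false
[3.1.2] false AND false = false
[3.1] false → false (antecedent false ⇒ implication holds) = true
[3] NOT true = false
[4.1] false AND true = false
[4.2.1.1] false OR true = true
[4.2.1] NOT true = false
[4.2] NOT false = true
[4] false AND true = false
[root] false OR false OR false OR false = false
Overall: false → excluded

Excluded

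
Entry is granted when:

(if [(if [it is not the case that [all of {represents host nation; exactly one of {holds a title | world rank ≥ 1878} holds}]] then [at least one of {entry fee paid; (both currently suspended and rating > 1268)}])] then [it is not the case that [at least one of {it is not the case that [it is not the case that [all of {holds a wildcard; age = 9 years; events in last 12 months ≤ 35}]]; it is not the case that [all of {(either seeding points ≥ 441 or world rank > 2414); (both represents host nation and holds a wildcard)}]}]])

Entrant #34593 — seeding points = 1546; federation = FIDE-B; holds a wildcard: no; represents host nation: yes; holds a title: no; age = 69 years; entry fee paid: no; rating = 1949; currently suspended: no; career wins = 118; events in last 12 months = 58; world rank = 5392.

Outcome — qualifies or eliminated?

Eliminated

Atomic conditions:
  represents host nation: yes → true
  holds a title: no → false
  world rank ≥ 1878: 5392 ≥ 1878 is true
  entry fee paid: no → false
  currently suspended: no → false
  rating > 1268: 1949 > 1268 is true
  holds a wildcard: no → false
  age = 9 years: 69 == 9 is false
  events in last 12 months ≤ 35: 58 ≤ 35 is false
  seeding points ≥ 441: 1546 ≥ 441 is true
  world rank > 2414: 5392 > 2414 is true
Combine:
[1.1.1.2] exactly-one(false, true) = true
[1.1.1] true AND true = true
[1.1] NOT true = false
[1.2.2] false AND true = false
[1.2] false OR false = false
[1] false → false (antecedent false ⇒ implication holds) = true
[2.1.1.1.1] false AND false AND false = false
[2.1.1.1] NOT false = true
[2.1.1] NOT true = false
[2.1.2.1.1] true OR true = true
[2.1.2.1.2] true AND false = false
[2.1.2.1] true AND false = false
[2.1.2] NOT false = true
[2.1] false OR true = true
[2] NOT true = false
[root] true → false = false
Overall: false → eliminated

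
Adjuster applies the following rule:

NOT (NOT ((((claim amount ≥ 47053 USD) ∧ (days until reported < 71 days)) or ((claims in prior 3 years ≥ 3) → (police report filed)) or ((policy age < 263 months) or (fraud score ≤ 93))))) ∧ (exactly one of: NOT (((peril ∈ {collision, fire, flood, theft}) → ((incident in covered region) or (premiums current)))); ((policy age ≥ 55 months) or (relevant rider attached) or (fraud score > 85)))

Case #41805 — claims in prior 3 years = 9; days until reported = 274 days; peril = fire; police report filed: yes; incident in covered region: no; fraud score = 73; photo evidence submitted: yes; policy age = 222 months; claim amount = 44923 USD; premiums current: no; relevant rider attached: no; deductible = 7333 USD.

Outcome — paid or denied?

Denied

Atomic conditions:
  claim amount ≥ 47053 USD: 44923 ≥ 47053 is false
  days until reported < 71 days: 274 < 71 is false
  claims in prior 3 years ≥ 3: 9 ≥ 3 is true
  police report filed: yes → true
  policy age < 263 months: 222 < 263 is true
  fraud score ≤ 93: 73 ≤ 93 is true
  peril ∈ {collision, fire, flood, theft}: fire is in the set → true
  incident in covered region: no → false
  premiums current: no → false
  policy age ≥ 55 months: 222 ≥ 55 is true
  relevant rider attached: no → false
  fraud score > 85: 73 > 85 is false
Combine:
[1.1.1.1] false AND false = false
[1.1.1.2] true → true = true
[1.1.1.3] true OR true = true
[1.1.1] false OR true OR true = true
[1.1] NOT true = false
[1] NOT false = true
[2.1.1.2] false OR false = false
[2.1.1] true → false = false
[2.1] NOT false = true
[2.2] true OR false OR false = true
[2] exactly-one(true, true) = false
[root] true AND false = false
Overall: false → denied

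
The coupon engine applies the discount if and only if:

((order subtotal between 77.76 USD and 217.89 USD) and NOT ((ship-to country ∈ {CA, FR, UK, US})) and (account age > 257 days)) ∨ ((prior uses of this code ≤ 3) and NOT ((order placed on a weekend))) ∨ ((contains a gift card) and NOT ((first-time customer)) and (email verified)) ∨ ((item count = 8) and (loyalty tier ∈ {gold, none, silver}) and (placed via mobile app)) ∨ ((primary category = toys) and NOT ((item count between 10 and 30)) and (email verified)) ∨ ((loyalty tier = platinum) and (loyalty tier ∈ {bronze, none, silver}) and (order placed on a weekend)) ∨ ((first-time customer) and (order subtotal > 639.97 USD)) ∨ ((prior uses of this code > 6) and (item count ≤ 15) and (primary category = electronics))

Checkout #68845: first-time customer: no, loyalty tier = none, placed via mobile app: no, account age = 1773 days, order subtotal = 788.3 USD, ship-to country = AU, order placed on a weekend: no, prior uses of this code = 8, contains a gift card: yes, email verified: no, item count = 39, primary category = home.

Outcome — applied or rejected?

Rejected

Atomic conditions:
  order subtotal between 77.76 USD and 217.89 USD: 788.3 in [77.76, 217.89] is false
  ship-to country ∈ {CA, FR, UK, US}: AU is not in the set → false
  account age > 257 days: 1773 > 257 is true
  prior uses of this code ≤ 3: 8 ≤ 3 is false
  order placed on a weekend: no → false
  contains a gift card: yes → true
  first-time customer: no → false
  email verified: no → false
  item count = 8: 39 == 8 is false
  loyalty tier ∈ {gold, none, silver}: none is in the set → true
  placed via mobile app: no → false
  primary category = toys: home == toys is false
  item count between 10 and 30: 39 in [10, 30] is false
  loyalty tier = platinum: none == platinum is false
  loyalty tier ∈ {bronze, none, silver}: none is in the set → true
  order subtotal > 639.97 USD: 788.3 > 639.97 is true
  prior uses of this code > 6: 8 > 6 is true
  item count ≤ 15: 39 ≤ 15 is false
  primary category = electronics: home == electronics is false
Combine:
[1.2] NOT false = true
[1] false AND true AND true = false
[2.2] NOT false = true
[2] false AND true = false
[3.2] NOT false = true
[3] true AND true AND false = false
[4] false AND true AND false = false
[5.2] NOT false = true
[5] false AND true AND false = false
[6] false AND true AND false = false
[7] false AND true = false
[8] true AND false AND false = false
[root] false OR false OR false OR false OR false OR false OR false OR false = false
Overall: false → rejected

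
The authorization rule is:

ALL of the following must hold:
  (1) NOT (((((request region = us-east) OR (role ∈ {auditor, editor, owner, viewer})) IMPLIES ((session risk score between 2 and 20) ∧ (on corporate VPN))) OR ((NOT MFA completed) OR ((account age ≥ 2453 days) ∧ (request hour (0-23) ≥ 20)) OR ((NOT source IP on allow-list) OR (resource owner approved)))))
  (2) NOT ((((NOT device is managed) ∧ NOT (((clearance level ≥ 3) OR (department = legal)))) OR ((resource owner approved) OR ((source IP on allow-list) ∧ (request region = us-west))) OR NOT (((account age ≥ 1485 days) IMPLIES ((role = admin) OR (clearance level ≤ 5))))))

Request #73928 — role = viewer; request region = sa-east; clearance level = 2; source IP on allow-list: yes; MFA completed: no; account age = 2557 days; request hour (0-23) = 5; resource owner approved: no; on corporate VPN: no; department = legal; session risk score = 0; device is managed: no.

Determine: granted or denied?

Atomic conditions:
  request region = us-east: sa-east == us-east is false
  role ∈ {auditor, editor, owner, viewer}: viewer is in the set → true
  session risk score between 2 and 20: 0 in [2, 20] is false
  on corporate VPN: no → false
  NOT MFA completed: no → true
  account age ≥ 2453 days: 2557 ≥ 2453 is true
  request hour (0-23) ≥ 20: 5 ≥ 20 is false
  NOT source IP on allow-list: yes → false
  resource owner approved: no → false
  NOT device is managed: no → true
  clearance level ≥ 3: 2 ≥ 3 is false
  department = legal: legal == legal is true
  source IP on allow-list: yes → true
  request region = us-west: sa-east == us-west is false
  account age ≥ 1485 days: 2557 ≥ 1485 is true
  role = admin: viewer == admin is false
  clearance level ≤ 5: 2 ≤ 5 is true
Combine:
[1.1.1.1] false OR true = true
[1.1.1.2] false AND false = false
[1.1.1] true → false = false
[1.1.2.2] true AND false = false
[1.1.2.3] false OR false = false
[1.1.2] true OR false OR false = true
[1.1] false OR true = true
[1] NOT true = false
[2.1.1.2.1] false OR true = true
[2.1.1.2] NOT true = false
[2.1.1] true AND false = false
[2.1.2.2] true AND false = false
[2.1.2] false OR false = false
[2.1.3.1.2] false OR true = true
[2.1.3.1] true → true = true
[2.1.3] NOT true = false
[2.1] false OR false OR false = false
[2] NOT false = true
[root] false AND true = false
Overall: false → denied

Denied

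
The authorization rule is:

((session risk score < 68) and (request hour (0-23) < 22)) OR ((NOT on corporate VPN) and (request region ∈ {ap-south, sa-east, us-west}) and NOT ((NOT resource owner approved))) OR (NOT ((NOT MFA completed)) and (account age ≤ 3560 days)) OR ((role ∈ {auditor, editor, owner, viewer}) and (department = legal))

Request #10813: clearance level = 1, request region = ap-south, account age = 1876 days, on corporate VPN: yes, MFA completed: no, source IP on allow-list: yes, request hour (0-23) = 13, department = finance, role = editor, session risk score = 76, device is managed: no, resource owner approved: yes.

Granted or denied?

Atomic conditions:
  session risk score < 68: 76 < 68 is false
  request hour (0-23) < 22: 13 < 22 is true
  NOT on corporate VPN: yes → false
  request region ∈ {ap-south, sa-east, us-west}: ap-south is in the set → true
  NOT resource owner approved: yes → false
  NOT MFA completed: no → true
  account age ≤ 3560 days: 1876 ≤ 3560 is true
  role ∈ {auditor, editor, owner, viewer}: editor is in the set → true
  department = legal: finance == legal is false
Combine:
[1] false AND true = false
[2.3] NOT false = true
[2] false AND true AND true = false
[3.1] NOT true = false
[3] false AND true = false
[4] true AND false = false
[root] false OR false OR false OR false = false
Overall: false → denied

Denied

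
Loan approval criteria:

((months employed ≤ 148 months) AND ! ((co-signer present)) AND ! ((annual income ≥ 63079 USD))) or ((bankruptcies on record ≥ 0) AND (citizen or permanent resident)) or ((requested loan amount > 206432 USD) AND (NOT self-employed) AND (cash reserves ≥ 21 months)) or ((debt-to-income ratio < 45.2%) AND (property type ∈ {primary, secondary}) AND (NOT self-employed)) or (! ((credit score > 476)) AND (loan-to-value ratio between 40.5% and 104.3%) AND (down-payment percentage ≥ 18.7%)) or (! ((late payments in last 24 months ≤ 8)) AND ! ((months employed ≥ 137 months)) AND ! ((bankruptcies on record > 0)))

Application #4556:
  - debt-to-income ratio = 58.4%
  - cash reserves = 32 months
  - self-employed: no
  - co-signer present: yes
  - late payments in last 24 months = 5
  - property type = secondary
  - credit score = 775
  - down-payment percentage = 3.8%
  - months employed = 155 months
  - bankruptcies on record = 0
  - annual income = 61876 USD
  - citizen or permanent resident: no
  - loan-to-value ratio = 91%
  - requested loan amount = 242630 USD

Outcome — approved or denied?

Approved

Atomic conditions:
  months employed ≤ 148 months: 155 ≤ 148 is false
  co-signer present: yes → true
  annual income ≥ 63079 USD: 61876 ≥ 63079 is false
  bankruptcies on record ≥ 0: 0 ≥ 0 is true
  citizen or permanent resident: no → false
  requested loan amount > 206432 USD: 242630 > 206432 is true
  NOT self-employed: no → true
  cash reserves ≥ 21 months: 32 ≥ 21 is true
  debt-to-income ratio < 45.2%: 58.4 < 45.2 is false
  property type ∈ {primary, secondary}: secondary is in the set → true
  credit score > 476: 775 > 476 is true
  loan-to-value ratio between 40.5% and 104.3%: 91 in [40.5, 104.3] is true
  down-payment percentage ≥ 18.7%: 3.8 ≥ 18.7 is false
  late payments in last 24 months ≤ 8: 5 ≤ 8 is true
  months employed ≥ 137 months: 155 ≥ 137 is true
  bankruptcies on record > 0: 0 > 0 is false
Combine:
[1.2] NOT true = false
[1.3] NOT false = true
[1] false AND false AND true = false
[2] true AND false = false
[3] true AND true AND true = true
[4] false AND true AND true = false
[5.1] NOT true = false
[5] false AND true AND false = false
[6.1] NOT true = false
[6.2] NOT true = false
[6.3] NOT false = true
[6] false AND false AND true = false
[root] false OR false OR true OR false OR false OR false = true
Overall: true → approved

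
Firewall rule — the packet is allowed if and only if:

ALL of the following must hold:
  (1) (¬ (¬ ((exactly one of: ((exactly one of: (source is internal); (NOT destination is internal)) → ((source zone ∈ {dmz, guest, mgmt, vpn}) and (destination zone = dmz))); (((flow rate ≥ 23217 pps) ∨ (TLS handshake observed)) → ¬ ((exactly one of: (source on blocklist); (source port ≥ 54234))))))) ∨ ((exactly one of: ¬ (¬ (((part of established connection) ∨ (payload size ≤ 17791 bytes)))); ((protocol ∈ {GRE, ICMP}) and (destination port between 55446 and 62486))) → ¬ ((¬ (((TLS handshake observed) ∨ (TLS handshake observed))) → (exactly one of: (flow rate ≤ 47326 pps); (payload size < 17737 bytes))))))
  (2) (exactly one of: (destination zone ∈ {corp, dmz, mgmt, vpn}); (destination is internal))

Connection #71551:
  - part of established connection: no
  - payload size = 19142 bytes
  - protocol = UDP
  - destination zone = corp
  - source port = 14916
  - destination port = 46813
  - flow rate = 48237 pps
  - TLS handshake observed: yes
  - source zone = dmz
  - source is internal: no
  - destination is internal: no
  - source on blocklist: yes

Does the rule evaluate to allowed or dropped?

Atomic conditions:
  source is internal: no → false
  NOT destination is internal: no → true
  source zone ∈ {dmz, guest, mgmt, vpn}: dmz is in the set → true
  destination zone = dmz: corp == dmz is false
  flow rate ≥ 23217 pps: 48237 ≥ 23217 is true
  TLS handshake observed: yes → true
  source on blocklist: yes → true
  source port ≥ 54234: 14916 ≥ 54234 is false
  part of established connection: no → false
  payload size ≤ 17791 bytes: 19142 ≤ 17791 is false
  protocol ∈ {GRE, ICMP}: UDP is not in the set → false
  destination port between 55446 and 62486: 46813 in [55446, 62486] is false
  flow rate ≤ 47326 pps: 48237 ≤ 47326 is false
  payload size < 17737 bytes: 19142 < 17737 is false
  destination zone ∈ {corp, dmz, mgmt, vpn}: corp is in the set → true
  destination is internal: no → false
Combine:
[1.1.1.1.1.1] exactly-one(false, true) = true
[1.1.1.1.1.2] true AND false = false
[1.1.1.1.1] true → false = false
[1.1.1.1.2.1] true OR true = true
[1.1.1.1.2.2.1] exactly-one(true, false) = true
[1.1.1.1.2.2] NOT true = false
[1.1.1.1.2] true → false = false
[1.1.1.1] exactly-one(false, false) = false
[1.1.1] NOT false = true
[1.1] NOT true = false
[1.2.1.1.1.1] false OR false = false
[1.2.1.1.1] NOT false = true
[1.2.1.1] NOT true = false
[1.2.1.2] false AND false = false
[1.2.1] exactly-one(false, false) = false
[1.2.2.1.1.1] true OR true = true
[1.2.2.1.1] NOT true = false
[1.2.2.1.2] exactly-one(false, false) = false
[1.2.2.1] false → false (antecedent false ⇒ implication holds) = true
[1.2.2] NOT true = false
[1.2] false → false (antecedent false ⇒ implication holds) = true
[1] false OR true = true
[2] exactly-one(true, false) = true
[root] true AND true = true
Overall: true → allowed

Allowed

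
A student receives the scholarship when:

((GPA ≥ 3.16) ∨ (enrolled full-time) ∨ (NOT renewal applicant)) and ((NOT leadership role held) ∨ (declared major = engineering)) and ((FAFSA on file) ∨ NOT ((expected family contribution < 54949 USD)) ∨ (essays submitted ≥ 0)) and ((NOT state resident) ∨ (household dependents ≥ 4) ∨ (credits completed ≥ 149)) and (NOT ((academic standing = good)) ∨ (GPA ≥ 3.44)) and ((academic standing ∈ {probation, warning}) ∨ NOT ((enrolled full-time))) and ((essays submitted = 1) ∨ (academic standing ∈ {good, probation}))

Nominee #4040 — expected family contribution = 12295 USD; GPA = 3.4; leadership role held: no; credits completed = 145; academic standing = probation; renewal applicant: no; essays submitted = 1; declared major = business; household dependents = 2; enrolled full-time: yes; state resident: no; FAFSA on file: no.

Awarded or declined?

Atomic conditions:
  GPA ≥ 3.16: 3.4 ≥ 3.16 is true
  enrolled full-time: yes → true
  NOT renewal applicant: no → true
  NOT leadership role held: no → true
  declared major = engineering: business == engineering is false
  FAFSA on file: no → false
  expected family contribution < 54949 USD: 12295 < 54949 is true
  essays submitted ≥ 0: 1 ≥ 0 is true
  NOT state resident: no → true
  household dependents ≥ 4: 2 ≥ 4 is false
  credits completed ≥ 149: 145 ≥ 149 is false
  academic standing = good: probation == good is false
  GPA ≥ 3.44: 3.4 ≥ 3.44 is false
  academic standing ∈ {probation, warning}: probation is in the set → true
  essays submitted = 1: 1 == 1 is true
  academic standing ∈ {good, probation}: probation is in the set → true
Combine:
[1] true OR true OR true = true
[2] true OR false = true
[3.2] NOT true = false
[3] false OR false OR true = true
[4] true OR false OR false = true
[5.1] NOT false = true
[5] true OR false = true
[6.2] NOT true = false
[6] true OR false = true
[7] true OR true = true
[root] true AND true AND true AND true AND true AND true AND true = true
Overall: true → awarded

Awarded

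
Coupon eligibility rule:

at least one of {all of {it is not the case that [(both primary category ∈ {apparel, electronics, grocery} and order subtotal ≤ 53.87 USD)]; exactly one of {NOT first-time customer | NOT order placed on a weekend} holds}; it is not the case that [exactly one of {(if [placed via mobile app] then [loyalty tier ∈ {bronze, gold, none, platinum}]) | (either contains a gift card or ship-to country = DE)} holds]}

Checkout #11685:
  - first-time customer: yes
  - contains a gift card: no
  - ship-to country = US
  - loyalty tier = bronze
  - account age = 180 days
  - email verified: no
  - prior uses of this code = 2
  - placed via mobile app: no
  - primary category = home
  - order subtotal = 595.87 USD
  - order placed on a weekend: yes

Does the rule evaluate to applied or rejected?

Rejected

Atomic conditions:
  primary category ∈ {apparel, electronics, grocery}: home is not in the set → false
  order subtotal ≤ 53.87 USD: 595.87 ≤ 53.87 is false
  NOT first-time customer: yes → false
  NOT order placed on a weekend: yes → false
  placed via mobile app: no → false
  loyalty tier ∈ {bronze, gold, none, platinum}: bronze is in the set → true
  contains a gift card: no → false
  ship-to country = DE: US == DE is false
Combine:
[1.1.1] false AND false = false
[1.1] NOT false = true
[1.2] exactly-one(false, false) = false
[1] true AND false = false
[2.1.1] false → true (antecedent false ⇒ implication holds) = true
[2.1.2] false OR false = false
[2.1] exactly-one(true, false) = true
[2] NOT true = false
[root] false OR false = false
Overall: false → rejected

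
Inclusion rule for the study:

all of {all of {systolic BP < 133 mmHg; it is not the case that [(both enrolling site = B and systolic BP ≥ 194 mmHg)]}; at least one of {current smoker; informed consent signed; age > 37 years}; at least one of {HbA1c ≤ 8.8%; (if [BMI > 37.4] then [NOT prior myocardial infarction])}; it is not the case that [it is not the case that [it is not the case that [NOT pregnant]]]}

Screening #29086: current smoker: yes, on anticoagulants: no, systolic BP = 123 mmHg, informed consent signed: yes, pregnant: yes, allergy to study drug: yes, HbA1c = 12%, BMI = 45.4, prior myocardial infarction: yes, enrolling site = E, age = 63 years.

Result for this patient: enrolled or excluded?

Excluded

Atomic conditions:
  systolic BP < 133 mmHg: 123 < 133 is true
  enrolling site = B: E == B is false
  systolic BP ≥ 194 mmHg: 123 ≥ 194 is false
  current smoker: yes → true
  informed consent signed: yes → true
  age > 37 years: 63 > 37 is true
  HbA1c ≤ 8.8%: 12 ≤ 8.8 is false
  BMI > 37.4: 45.4 > 37.4 is true
  NOT prior myocardial infarction: yes → false
  NOT pregnant: yes → false
Combine:
[1.2.1] false AND false = false
[1.2] NOT false = true
[1] true AND true = true
[2] true OR true OR true = true
[3.2] true → false = false
[3] false OR false = false
[4.1.1] NOT false = true
[4.1] NOT true = false
[4] NOT false = true
[root] true AND true AND false AND true = false
Overall: false → excluded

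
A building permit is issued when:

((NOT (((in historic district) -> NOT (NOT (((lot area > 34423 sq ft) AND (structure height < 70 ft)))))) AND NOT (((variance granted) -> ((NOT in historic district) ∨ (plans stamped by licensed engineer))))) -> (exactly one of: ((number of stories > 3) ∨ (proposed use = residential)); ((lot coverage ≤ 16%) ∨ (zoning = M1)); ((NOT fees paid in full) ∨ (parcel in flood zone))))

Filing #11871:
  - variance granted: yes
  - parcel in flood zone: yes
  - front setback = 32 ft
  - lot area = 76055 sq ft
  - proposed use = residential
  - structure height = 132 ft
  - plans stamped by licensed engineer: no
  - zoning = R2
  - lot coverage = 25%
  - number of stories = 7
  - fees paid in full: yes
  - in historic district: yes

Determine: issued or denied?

Denied

Atomic conditions:
  in historic district: yes → true
  lot area > 34423 sq ft: 76055 > 34423 is true
  structure height < 70 ft: 132 < 70 is false
  variance granted: yes → true
  NOT in historic district: yes → false
  plans stamped by licensed engineer: no → false
  number of stories > 3: 7 > 3 is true
  proposed use = residential: residential == residential is true
  lot coverage ≤ 16%: 25 ≤ 16 is false
  zoning = M1: R2 == M1 is false
  NOT fees paid in full: yes → false
  parcel in flood zone: yes → true
Combine:
[1.1.1.2.1.1] true AND false = false
[1.1.1.2.1] NOT false = true
[1.1.1.2] NOT true = false
[1.1.1] true → false = false
[1.1] NOT false = true
[1.2.1.2] false OR false = false
[1.2.1] true → false = false
[1.2] NOT false = true
[1] true AND true = true
[2.1] true OR true = true
[2.2] false OR false = false
[2.3] false OR true = true
[2] exactly-one(true, false, true) = false
[root] true → false = false
Overall: false → denied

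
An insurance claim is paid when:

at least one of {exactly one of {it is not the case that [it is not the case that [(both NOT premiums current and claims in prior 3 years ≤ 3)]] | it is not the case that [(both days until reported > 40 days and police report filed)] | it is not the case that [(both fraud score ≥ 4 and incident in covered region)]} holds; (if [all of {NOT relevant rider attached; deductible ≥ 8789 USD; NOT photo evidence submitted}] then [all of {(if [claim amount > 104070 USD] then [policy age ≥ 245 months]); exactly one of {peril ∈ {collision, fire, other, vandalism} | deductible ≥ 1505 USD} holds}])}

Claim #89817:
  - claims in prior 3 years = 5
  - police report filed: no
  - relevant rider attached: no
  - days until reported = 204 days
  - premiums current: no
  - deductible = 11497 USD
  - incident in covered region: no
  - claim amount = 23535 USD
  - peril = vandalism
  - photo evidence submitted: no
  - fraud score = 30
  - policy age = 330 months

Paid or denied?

Denied

Atomic conditions:
  NOT premiums current: no → true
  claims in prior 3 years ≤ 3: 5 ≤ 3 is false
  days until reported > 40 days: 204 > 40 is true
  police report filed: no → false
  fraud score ≥ 4: 30 ≥ 4 is true
  incident in covered region: no → false
  NOT relevant rider attached: no → true
  deductible ≥ 8789 USD: 11497 ≥ 8789 is true
  NOT photo evidence submitted: no → true
  claim amount > 104070 USD: 23535 > 104070 is false
  policy age ≥ 245 months: 330 ≥ 245 is true
  peril ∈ {collision, fire, other, vandalism}: vandalism is in the set → true
  deductible ≥ 1505 USD: 11497 ≥ 1505 is true
Combine:
[1.1.1.1] true AND false = false
[1.1.1] NOT false = true
[1.1] NOT true = false
[1.2.1] true AND false = false
[1.2] NOT false = true
[1.3.1] true AND false = false
[1.3] NOT false = true
[1] exactly-one(false, true, true) = false
[2.1] true AND true AND true = true
[2.2.1] false → true (antecedent false ⇒ implication holds) = true
[2.2.2] exactly-one(true, true) = false
[2.2] true AND false = false
[2] true → false = false
[root] false OR false = false
Overall: false → denied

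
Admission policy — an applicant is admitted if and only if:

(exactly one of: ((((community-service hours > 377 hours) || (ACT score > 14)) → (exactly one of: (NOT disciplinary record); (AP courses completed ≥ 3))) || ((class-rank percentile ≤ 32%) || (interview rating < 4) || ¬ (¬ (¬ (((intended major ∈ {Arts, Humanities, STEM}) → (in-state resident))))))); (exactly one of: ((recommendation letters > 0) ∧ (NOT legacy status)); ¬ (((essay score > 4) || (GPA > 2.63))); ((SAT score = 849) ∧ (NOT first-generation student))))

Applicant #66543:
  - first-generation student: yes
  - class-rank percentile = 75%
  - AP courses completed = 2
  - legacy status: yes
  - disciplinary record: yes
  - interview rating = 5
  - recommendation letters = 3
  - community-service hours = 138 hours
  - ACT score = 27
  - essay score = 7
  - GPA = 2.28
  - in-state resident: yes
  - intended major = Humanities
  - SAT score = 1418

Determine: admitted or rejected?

Rejected

Atomic conditions:
  community-service hours > 377 hours: 138 > 377 is false
  ACT score > 14: 27 > 14 is true
  NOT disciplinary record: yes → false
  AP courses completed ≥ 3: 2 ≥ 3 is false
  class-rank percentile ≤ 32%: 75 ≤ 32 is false
  interview rating < 4: 5 < 4 is false
  intended major ∈ {Arts, Humanities, STEM}: Humanities is in the set → true
  in-state resident: yes → true
  recommendation letters > 0: 3 > 0 is true
  NOT legacy status: yes → false
  essay score > 4: 7 > 4 is true
  GPA > 2.63: 2.28 > 2.63 is false
  SAT score = 849: 1418 == 849 is false
  NOT first-generation student: yes → false
Combine:
[1.1.1] false OR true = true
[1.1.2] exactly-one(false, false) = false
[1.1] true → false = false
[1.2.3.1.1.1] true → true = true
[1.2.3.1.1] NOT true = false
[1.2.3.1] NOT false = true
[1.2.3] NOT true = false
[1.2] false OR false OR false = false
[1] false OR false = false
[2.1] true AND false = false
[2.2.1] true OR false = true
[2.2] NOT true = false
[2.3] false AND false = false
[2] exactly-one(false, false, false) = false
[root] exactly-one(false, false) = false
Overall: false → rejected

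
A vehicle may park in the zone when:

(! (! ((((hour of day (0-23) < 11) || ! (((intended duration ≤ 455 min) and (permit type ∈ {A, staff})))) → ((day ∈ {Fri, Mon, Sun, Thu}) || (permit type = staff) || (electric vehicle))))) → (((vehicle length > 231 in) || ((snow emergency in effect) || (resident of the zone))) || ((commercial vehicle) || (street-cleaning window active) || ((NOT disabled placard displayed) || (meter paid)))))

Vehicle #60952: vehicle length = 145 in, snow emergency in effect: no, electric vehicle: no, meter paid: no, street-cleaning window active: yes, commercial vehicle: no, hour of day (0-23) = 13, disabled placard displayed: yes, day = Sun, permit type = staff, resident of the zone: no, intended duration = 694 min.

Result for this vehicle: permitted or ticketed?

Atomic conditions:
  hour of day (0-23) < 11: 13 < 11 is false
  intended duration ≤ 455 min: 694 ≤ 455 is false
  permit type ∈ {A, staff}: staff is in the set → true
  day ∈ {Fri, Mon, Sun, Thu}: Sun is in the set → true
  permit type = staff: staff == staff is true
  electric vehicle: no → false
  vehicle length > 231 in: 145 > 231 is false
  snow emergency in effect: no → false
  resident of the zone: no → false
  commercial vehicle: no → false
  street-cleaning window active: yes → true
  NOT disabled placard displayed: yes → false
  meter paid: no → false
Combine:
[1.1.1.1.2.1] false AND true = false
[1.1.1.1.2] NOT false = true
[1.1.1.1] false OR true = true
[1.1.1.2] true OR true OR false = true
[1.1.1] true → true = true
[1.1] NOT true = false
[1] NOT false = true
[2.1.2] false OR false = false
[2.1] false OR false = false
[2.2.3] false OR false = false
[2.2] false OR true OR false = true
[2] false OR true = true
[root] true → true = true
Overall: true → permitted

Permitted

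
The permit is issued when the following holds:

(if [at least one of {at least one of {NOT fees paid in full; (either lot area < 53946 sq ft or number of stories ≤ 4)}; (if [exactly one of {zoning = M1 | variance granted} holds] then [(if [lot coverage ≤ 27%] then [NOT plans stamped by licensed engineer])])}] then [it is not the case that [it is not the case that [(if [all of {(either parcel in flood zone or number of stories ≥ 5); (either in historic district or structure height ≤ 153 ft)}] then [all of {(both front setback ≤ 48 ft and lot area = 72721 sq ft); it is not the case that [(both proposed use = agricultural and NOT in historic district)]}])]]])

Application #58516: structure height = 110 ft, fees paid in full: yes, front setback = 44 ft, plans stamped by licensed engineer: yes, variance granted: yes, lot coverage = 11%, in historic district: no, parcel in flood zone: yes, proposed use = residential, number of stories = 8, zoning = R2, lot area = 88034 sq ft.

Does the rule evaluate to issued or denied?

Atomic conditions:
  NOT fees paid in full: yes → false
  lot area < 53946 sq ft: 88034 < 53946 is false
  number of stories ≤ 4: 8 ≤ 4 is false
  zoning = M1: R2 == M1 is false
  variance granted: yes → true
  lot coverage ≤ 27%: 11 ≤ 27 is true
  NOT plans stamped by licensed engineer: yes → false
  parcel in flood zone: yes → true
  number of stories ≥ 5: 8 ≥ 5 is true
  in historic district: no → false
  structure height ≤ 153 ft: 110 ≤ 153 is true
  front setback ≤ 48 ft: 44 ≤ 48 is true
  lot area = 72721 sq ft: 88034 == 72721 is false
  proposed use = agricultural: residential == agricultural is false
  NOT in historic district: no → true
Combine:
[1.1.2] false OR false = false
[1.1] false OR false = false
[1.2.1] exactly-one(false, true) = true
[1.2.2] true → false = false
[1.2] true → false = false
[1] false OR false = false
[2.1.1.1.1] true OR true = true
[2.1.1.1.2] false OR true = true
[2.1.1.1] true AND true = true
[2.1.1.2.1] true AND false = false
[2.1.1.2.2.1] false AND true = false
[2.1.1.2.2] NOT false = true
[2.1.1.2] false AND true = false
[2.1.1] true → false = false
[2.1] NOT false = true
[2] NOT true = false
[root] false → false (antecedent false ⇒ implication holds) = true
Overall: true → issued

Issued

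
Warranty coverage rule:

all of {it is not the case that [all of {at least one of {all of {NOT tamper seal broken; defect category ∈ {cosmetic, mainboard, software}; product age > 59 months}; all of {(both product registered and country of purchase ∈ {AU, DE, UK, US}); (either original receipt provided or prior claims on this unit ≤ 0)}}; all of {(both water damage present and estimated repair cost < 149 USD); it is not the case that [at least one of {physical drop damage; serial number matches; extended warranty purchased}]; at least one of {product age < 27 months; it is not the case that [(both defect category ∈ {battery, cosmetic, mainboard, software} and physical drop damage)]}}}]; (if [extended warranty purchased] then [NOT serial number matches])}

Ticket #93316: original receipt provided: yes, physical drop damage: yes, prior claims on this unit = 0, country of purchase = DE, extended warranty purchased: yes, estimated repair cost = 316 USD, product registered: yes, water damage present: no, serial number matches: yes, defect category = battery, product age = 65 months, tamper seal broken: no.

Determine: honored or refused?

Refused

Atomic conditions:
  NOT tamper seal broken: no → true
  defect category ∈ {cosmetic, mainboard, software}: battery is not in the set → false
  product age > 59 months: 65 > 59 is true
  product registered: yes → true
  country of purchase ∈ {AU, DE, UK, US}: DE is in the set → true
  original receipt provided: yes → true
  prior claims on this unit ≤ 0: 0 ≤ 0 is true
  water damage present: no → false
  estimated repair cost < 149 USD: 316 < 149 is false
  physical drop damage: yes → true
  serial number matches: yes → true
  extended warranty purchased: yes → true
  product age < 27 months: 65 < 27 is false
  defect category ∈ {battery, cosmetic, mainboard, software}: battery is in the set → true
  NOT serial number matches: yes → false
Combine:
[1.1.1.1] true AND false AND true = false
[1.1.1.2.1] true AND true = true
[1.1.1.2.2] true OR true = true
[1.1.1.2] true AND true = true
[1.1.1] false OR true = true
[1.1.2.1] false AND false = false
[1.1.2.2.1] true OR true OR true = true
[1.1.2.2] NOT true = false
[1.1.2.3.2.1] true AND true = true
[1.1.2.3.2] NOT true = false
[1.1.2.3] false OR false = false
[1.1.2] false AND false AND false = false
[1.1] true AND false = false
[1] NOT false = true
[2] true → false = false
[root] true AND false = false
Overall: false → refused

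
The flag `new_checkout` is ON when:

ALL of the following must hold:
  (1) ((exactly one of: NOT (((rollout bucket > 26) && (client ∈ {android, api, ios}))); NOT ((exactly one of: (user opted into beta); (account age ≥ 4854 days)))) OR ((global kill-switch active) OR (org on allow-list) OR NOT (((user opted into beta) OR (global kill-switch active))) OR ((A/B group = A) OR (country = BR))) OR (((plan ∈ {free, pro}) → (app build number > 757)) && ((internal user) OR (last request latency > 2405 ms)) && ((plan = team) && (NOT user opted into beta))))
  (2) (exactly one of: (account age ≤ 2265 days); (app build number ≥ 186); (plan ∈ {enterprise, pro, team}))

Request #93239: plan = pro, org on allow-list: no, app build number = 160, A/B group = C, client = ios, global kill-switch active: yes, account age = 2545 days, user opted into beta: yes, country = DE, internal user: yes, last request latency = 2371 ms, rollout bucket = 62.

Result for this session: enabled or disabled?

Atomic conditions:
  rollout bucket > 26: 62 > 26 is true
  client ∈ {android, api, ios}: ios is in the set → true
  user opted into beta: yes → true
  account age ≥ 4854 days: 2545 ≥ 4854 is false
  global kill-switch active: yes → true
  org on allow-list: no → false
  A/B group = A: C == A is false
  country = BR: DE == BR is false
  plan ∈ {free, pro}: pro is in the set → true
  app build number > 757: 160 > 757 is false
  internal user: yes → true
  last request latency > 2405 ms: 2371 > 2405 is false
  plan = team: pro == team is false
  NOT user opted into beta: yes → false
  account age ≤ 2265 days: 2545 ≤ 2265 is false
  app build number ≥ 186: 160 ≥ 186 is false
  plan ∈ {enterprise, pro, team}: pro is in the set → true
Combine:
[1.1.1.1] true AND true = true
[1.1.1] NOT true = false
[1.1.2.1] exactly-one(true, false) = true
[1.1.2] NOT true = false
[1.1] exactly-one(false, false) = false
[1.2.3.1] true OR true = true
[1.2.3] NOT true = false
[1.2.4] false OR false = false
[1.2] true OR false OR false OR false = true
[1.3.1] true → false = false
[1.3.2] true OR false = true
[1.3.3] false AND false = false
[1.3] false AND true AND false = false
[1] false OR true OR false = true
[2] exactly-one(false, false, true) = true
[root] true AND true = true
Overall: true → enabled

Enabled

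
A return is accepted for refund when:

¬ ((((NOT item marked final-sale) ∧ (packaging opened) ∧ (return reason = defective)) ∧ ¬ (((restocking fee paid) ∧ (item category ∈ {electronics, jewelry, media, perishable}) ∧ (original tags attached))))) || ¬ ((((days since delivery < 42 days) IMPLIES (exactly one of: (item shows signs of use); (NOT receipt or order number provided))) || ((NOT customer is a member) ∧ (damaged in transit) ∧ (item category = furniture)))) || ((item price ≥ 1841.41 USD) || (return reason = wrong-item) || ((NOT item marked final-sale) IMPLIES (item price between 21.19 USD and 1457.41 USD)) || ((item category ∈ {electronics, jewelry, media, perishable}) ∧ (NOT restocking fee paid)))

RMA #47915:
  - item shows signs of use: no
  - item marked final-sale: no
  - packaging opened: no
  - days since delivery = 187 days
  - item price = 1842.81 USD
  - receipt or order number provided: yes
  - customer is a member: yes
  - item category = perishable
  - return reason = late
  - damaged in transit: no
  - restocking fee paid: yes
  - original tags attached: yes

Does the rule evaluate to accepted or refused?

Atomic conditions:
  NOT item marked final-sale: no → true
  packaging opened: no → false
  return reason = defective: late == defective is false
  restocking fee paid: yes → true
  item category ∈ {electronics, jewelry, media, perishable}: perishable is in the set → true
  original tags attached: yes → true
  days since delivery < 42 days: 187 < 42 is false
  item shows signs of use: no → false
  NOT receipt or order number provided: yes → false
  NOT customer is a member: yes → false
  damaged in transit: no → false
  item category = furniture: perishable == furniture is false
  item price ≥ 1841.41 USD: 1842.81 ≥ 1841.41 is true
  return reason = wrong-item: late == wrong-item is false
  item price between 21.19 USD and 1457.41 USD: 1842.81 in [21.19, 1457.41] is false
  NOT restocking fee paid: yes → false
Combine:
[1.1.1] true AND false AND false = false
[1.1.2.1] true AND true AND true = true
[1.1.2] NOT true = false
[1.1] false AND false = false
[1] NOT false = true
[2.1.1.2] exactly-one(false, false) = false
[2.1.1] false → false (antecedent false ⇒ implication holds) = true
[2.1.2] false AND false AND false = false
[2.1] true OR false = true
[2] NOT true = false
[3.3] true → false = false
[3.4] true AND false = false
[3] true OR false OR false OR false = true
[root] true OR false OR true = true
Overall: true → accepted

Accepted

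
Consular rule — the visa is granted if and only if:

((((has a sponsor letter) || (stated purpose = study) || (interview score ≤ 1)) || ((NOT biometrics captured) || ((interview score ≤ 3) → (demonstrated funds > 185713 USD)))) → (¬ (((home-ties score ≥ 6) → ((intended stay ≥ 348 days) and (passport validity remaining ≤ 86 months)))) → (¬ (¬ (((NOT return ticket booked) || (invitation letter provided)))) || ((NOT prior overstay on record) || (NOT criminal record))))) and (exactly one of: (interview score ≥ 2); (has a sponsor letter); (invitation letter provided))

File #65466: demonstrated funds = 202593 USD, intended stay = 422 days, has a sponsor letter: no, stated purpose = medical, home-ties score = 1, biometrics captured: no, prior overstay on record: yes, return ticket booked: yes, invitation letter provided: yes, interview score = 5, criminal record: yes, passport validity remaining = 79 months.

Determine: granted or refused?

Atomic conditions:
  has a sponsor letter: no → false
  stated purpose = study: medical == study is false
  interview score ≤ 1: 5 ≤ 1 is false
  NOT biometrics captured: no → true
  interview score ≤ 3: 5 ≤ 3 is false
  demonstrated funds > 185713 USD: 202593 > 185713 is true
  home-ties score ≥ 6: 1 ≥ 6 is false
  intended stay ≥ 348 days: 422 ≥ 348 is true
  passport validity remaining ≤ 86 months: 79 ≤ 86 is true
  NOT return ticket booked: yes → false
  invitation letter provided: yes → true
  NOT prior overstay on record: yes → false
  NOT criminal record: yes → false
  interview score ≥ 2: 5 ≥ 2 is true
Combine:
[1.1.1] false OR false OR false = false
[1.1.2.2] false → true (antecedent false ⇒ implication holds) = true
[1.1.2] true OR true = true
[1.1] false OR true = true
[1.2.1.1.2] true AND true = true
[1.2.1.1] false → true (antecedent false ⇒ implication holds) = true
[1.2.1] NOT true = false
[1.2.2.1.1.1] false OR true = true
[1.2.2.1.1] NOT true = false
[1.2.2.1] NOT false = true
[1.2.2.2] false OR false = false
[1.2.2] true OR false = true
[1.2] false → true (antecedent false ⇒ implication holds) = true
[1] true → true = true
[2] exactly-one(true, false, true) = false
[root] true AND false = false
Overall: false → refused

Refused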